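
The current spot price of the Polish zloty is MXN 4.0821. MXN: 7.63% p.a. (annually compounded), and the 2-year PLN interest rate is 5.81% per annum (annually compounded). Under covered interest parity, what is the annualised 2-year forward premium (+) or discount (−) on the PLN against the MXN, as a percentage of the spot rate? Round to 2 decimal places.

+1.73%

T = 2 years.
No-arbitrage forward: 4.0821 × 1.1584217 / 1.1195756 = 4.2237373 MXN/PLN.
(F − S)/S ÷ T = (4.2237373 − 4.0821)/4.0821/2 = 0.017349 → 1.73%.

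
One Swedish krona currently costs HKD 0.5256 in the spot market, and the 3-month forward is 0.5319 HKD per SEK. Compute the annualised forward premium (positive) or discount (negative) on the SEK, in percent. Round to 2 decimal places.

T = 3/12 years.
SEK trades forward at +1.19863% vs spot over the period.
Annualise by dividing by T: 0.0119863 / (3/12) = 0.047945 → 4.79%.

+4.79%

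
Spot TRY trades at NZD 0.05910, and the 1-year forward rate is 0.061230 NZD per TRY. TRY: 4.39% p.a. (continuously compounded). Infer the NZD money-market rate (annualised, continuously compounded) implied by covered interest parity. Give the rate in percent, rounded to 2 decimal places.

T = 1 year.
F/S = 0.06123/0.0591 = 1.0360406 = (growth of NZD) / (growth of TRY).
The TRY side grows by e^(0.0439×1) = 1.0448779.
That pins the NZD growth at 1.0825359.
Take logs: ln 1.0825359 / 1 = 0.079306, so 7.93%.

7.93%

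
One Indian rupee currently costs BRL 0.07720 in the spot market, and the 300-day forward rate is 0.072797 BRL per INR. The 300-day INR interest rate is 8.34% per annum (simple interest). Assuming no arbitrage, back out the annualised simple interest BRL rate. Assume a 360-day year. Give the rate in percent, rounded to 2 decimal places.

T = 300/360 years.
By CIP, F/S equals the BRL-to-INR growth ratio: 0.072797/0.0772 = 0.9429663.
INR growth factor: 1 + 0.0834×300/360 = 1.069500.
Hence g_BRL = 1.0085025.
(1.0085025 − 1)/T = 0.010203, i.e. 1.02%.

1.02%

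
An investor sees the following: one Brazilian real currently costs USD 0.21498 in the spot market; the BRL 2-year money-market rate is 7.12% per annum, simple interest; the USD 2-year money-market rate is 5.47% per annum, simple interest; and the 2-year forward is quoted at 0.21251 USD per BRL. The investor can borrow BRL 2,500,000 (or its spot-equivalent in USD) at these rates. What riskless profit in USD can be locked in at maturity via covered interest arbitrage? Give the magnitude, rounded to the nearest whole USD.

T = 2 years.
Keep in BRL, deliver into the forward: 2,500,000·1.142400·0.21251 = USD 606,928.56.
Swap to USD now, deposit: 2,500,000·0.21498·1.109400 = USD 596,247.03.
The quoted forward overvalues BRL, so borrow USD, buy BRL at spot, deposit the BRL at 7.12%, and sell the proceeds forward at 0.21251.
Arbitrage profit = |606,928.56 − 596,247.03| = USD 10,682.

USD 10,682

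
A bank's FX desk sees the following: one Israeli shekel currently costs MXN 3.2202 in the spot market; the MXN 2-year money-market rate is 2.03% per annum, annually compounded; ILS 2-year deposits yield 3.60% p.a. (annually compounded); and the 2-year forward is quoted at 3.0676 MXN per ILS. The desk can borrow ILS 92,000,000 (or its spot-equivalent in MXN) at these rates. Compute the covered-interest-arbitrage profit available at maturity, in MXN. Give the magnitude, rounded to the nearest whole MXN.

MXN 5,503,838

T = 2 years.
Keep in ILS, deliver into the forward: 92,000,000·1.073296·3.0676 = MXN 302,904,738.48.
Swap to MXN now, deposit: 92,000,000·3.2202·1.04101209 = MXN 308,408,576.16.
The quoted forward undervalues ILS, so borrow ILS, convert to MXN at spot, deposit the MXN at 2.03%, and buy ILS forward at 3.0676 to cover the loan.
Arbitrage profit = |302,904,738.48 − 308,408,576.16| = MXN 5,503,838.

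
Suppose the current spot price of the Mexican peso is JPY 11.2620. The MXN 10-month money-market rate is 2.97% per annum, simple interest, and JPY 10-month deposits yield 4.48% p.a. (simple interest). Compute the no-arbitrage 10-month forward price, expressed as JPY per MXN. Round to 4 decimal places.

T = 10/12 years.
JPY accumulates by 1 + 0.0448×10/12 = 1.03733333.
MXN growth factor: 1 + 0.0297×10/12 = 1.024750.
Forward (JPY per MXN) = 11.262 × 1.03733333 / 1.024750 = 11.400291.

11.4003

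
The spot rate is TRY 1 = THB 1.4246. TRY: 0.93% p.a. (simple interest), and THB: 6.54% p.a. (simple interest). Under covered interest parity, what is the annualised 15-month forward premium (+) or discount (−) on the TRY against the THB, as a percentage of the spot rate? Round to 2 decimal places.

+5.55%

T = 15/12 years.
No-arbitrage forward: 1.4246 × 1.081750 / 1.011625 = 1.5233521 THB/TRY.
(F − S)/S ÷ T = (1.5233521 − 1.4246)/1.4246/(15/12) = 0.055455 → 5.55%.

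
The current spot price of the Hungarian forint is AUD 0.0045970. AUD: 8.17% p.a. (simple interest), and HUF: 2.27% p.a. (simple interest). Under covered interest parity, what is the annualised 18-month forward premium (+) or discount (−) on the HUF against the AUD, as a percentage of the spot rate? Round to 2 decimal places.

+5.71%

T = 18/12 years.
CIP forward (AUD per HUF) = 0.004597 × 1.122550/1.034050 = 0.0049904379.
Annualised premium = (F − S)/S × (1/T) = (0.0049904379 − 0.004597)/0.004597 ÷ (18/12) = 5.71%.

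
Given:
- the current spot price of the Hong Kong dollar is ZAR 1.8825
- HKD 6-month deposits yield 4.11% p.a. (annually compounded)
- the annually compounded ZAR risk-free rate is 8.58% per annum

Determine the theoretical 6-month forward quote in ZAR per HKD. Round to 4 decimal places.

1.9225

T = 6/12 years.
Growth of 1 ZAR over T: (1 + 0.0858)^(6/12) = 1.0420173.
HKD accumulates by (1 + 0.0411)^(6/12) = 1.0203431.
CIP: F = S · (grow ZAR)/(grow HKD) = 1.8825 × 1.0420173/1.0203431 = 1.922488 ZAR per HKD.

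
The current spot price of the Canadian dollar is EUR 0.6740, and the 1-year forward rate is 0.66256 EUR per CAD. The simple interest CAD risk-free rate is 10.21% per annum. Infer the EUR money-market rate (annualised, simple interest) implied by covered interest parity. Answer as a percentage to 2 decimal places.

8.34%

T = 1 year.
By CIP, F/S equals the EUR-to-CAD growth ratio: 0.66256/0.674 = 0.9830267.
The CAD side grows by 1 + 0.1021×1 = 1.102100.
Hence g_EUR = 1.0833937.
r = (1.0833937 − 1)/1 = 0.083394 → 8.34%.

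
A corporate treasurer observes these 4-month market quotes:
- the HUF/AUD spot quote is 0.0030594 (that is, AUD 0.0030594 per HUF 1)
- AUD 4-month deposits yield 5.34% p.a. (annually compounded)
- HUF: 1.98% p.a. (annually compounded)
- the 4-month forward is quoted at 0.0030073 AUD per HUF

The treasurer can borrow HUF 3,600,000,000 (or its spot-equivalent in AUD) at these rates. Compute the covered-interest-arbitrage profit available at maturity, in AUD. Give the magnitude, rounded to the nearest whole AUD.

T = 4/12 years.
Keep in HUF, deliver into the forward: 3,600,000,000·1.0065569129·0.0030073 = AUD 10,897,266.97.
Swap to AUD now, deposit: 3,600,000,000·0.0030594·1.0174922375 = AUD 11,206,496.71.
The quoted forward undervalues HUF, so borrow HUF, convert to AUD at spot, deposit the AUD at 5.34%, and buy HUF forward at 0.0030073 to cover the loan.
Arbitrage profit = |10,897,266.97 − 11,206,496.71| = AUD 309,230.

AUD 309,230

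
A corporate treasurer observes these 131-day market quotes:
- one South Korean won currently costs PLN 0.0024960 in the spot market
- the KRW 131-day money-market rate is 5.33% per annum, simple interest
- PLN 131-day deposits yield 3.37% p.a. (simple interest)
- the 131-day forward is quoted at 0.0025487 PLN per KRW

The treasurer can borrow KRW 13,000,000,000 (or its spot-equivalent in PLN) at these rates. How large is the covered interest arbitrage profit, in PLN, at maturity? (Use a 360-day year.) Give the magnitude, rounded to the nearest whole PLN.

T = 131/360 years.
Invest the KRW and cover forward: 13,000,000,000 × 1.0193952778 × 0.0025487 = PLN 33,775,725.68.
Convert at spot and invest in PLN: 13,000,000,000 × 0.0024960 × 1.0122630556 = PLN 32,845,911.63.
The quoted forward overvalues KRW, so borrow PLN, buy KRW at spot, deposit the KRW at 5.33%, and sell the proceeds forward at 0.0025487.
Arbitrage profit = |33,775,725.68 − 32,845,911.63| = PLN 929,814.

PLN 929,814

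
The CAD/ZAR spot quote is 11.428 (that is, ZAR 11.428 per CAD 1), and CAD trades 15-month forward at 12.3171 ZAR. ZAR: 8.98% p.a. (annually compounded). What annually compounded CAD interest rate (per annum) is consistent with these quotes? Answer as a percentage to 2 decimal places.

T = 15/12 years.
F/S = 12.3171/11.428 = 1.0778001 = (growth of ZAR) / (growth of CAD).
The ZAR side grows by (1 + 0.0898)^(15/12) = 1.1134828.
That pins the CAD growth at 1.033107.
r = 1.033107^(12/15) − 1 = 0.026399 → 2.64%.

2.64%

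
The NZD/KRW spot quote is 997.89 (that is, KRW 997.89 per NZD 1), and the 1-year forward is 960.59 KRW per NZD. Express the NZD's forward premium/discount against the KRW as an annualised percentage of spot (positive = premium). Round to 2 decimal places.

-3.74%

T = 1 year.
NZD trades forward at -3.73789% vs spot over the period.
Per annum: -0.0373789 / 1 = -0.037379 = -3.74%.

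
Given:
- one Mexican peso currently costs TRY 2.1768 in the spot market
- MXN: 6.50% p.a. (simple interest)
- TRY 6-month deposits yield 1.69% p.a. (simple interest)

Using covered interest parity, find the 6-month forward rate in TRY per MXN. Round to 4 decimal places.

2.1261

T = 6/12 years.
Growth of 1 TRY over T: 1 + 0.0169×6/12 = 1.008450.
MXN growth factor: 1 + 0.0650×6/12 = 1.032500.
So F = 2.1768 × 1.008450 / 1.032500 = 2.126096 (TRY/MXN).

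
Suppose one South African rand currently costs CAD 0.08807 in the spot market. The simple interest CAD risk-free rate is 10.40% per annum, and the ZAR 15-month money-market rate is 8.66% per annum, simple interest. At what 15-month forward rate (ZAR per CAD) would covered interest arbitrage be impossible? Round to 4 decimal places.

T = 15/12 years.
Growth of 1 CAD over T: 1 + 0.1040×15/12 = 1.130000.
ZAR growth factor: 1 + 0.0866×15/12 = 1.108250.
So F = 0.08807 × 1.130000 / 1.108250 = 0.089798421 (CAD/ZAR).
Quoted the other way: 1/0.089798421 = 11.1361 ZAR per CAD.

11.1361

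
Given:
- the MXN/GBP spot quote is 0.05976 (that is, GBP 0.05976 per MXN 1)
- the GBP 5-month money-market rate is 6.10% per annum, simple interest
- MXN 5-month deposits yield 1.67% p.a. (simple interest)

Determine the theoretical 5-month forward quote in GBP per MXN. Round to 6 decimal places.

T = 5/12 years.
GBP growth factor: 1 + 0.0610×5/12 = 1.0254167.
MXN accumulates by 1 + 0.0167×5/12 = 1.0069583.
So F = 0.05976 × 1.0254167 / 1.0069583 = 0.06085545 (GBP/MXN).

0.060855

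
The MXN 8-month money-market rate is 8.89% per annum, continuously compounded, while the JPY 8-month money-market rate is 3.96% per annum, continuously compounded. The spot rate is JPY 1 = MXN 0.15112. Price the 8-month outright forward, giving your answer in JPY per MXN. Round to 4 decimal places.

6.4033

T = 8/12 years.
Growth of 1 MXN over T: e^(0.0889×8/12) = 1.0610582.
Growth of 1 JPY over T: e^(0.0396×8/12) = 1.0267516.
CIP: F = S · (grow MXN)/(grow JPY) = 0.15112 × 1.0610582/1.0267516 = 0.1561693 MXN per JPY.
Invert for JPY per MXN: 1 / 0.1561693 = 6.4033.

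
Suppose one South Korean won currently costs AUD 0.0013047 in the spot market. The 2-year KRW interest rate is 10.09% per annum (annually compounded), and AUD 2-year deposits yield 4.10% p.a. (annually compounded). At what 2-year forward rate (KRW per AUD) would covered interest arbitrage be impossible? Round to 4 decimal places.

T = 2 years.
AUD growth factor: (1 + 0.0410)^2 = 1.083681.
Growth of 1 KRW over T: (1 + 0.1009)^2 = 1.21198081.
Forward (AUD per KRW) = 0.0013047 × 1.083681 / 1.21198081 = 0.00116658497.
Quoted the other way: 1/0.00116658497 = 857.2029 KRW per AUD.

857.2029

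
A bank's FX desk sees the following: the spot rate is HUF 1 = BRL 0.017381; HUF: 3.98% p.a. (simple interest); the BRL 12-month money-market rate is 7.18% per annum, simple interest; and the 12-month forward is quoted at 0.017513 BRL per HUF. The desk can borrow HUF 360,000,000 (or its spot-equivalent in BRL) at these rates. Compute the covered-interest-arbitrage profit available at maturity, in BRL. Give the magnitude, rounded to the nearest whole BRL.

T = 1 year.
Keep in HUF, deliver into the forward: 360,000,000·1.039800·0.017513 = BRL 6,555,606.26.
Swap to BRL now, deposit: 360,000,000·0.017381·1.071800 = BRL 6,706,424.09.
The quoted forward undervalues HUF, so borrow HUF, convert to BRL at spot, deposit the BRL at 7.18%, and buy HUF forward at 0.017513 to cover the loan.
Arbitrage profit = |6,555,606.26 − 6,706,424.09| = BRL 150,818.

BRL 150,818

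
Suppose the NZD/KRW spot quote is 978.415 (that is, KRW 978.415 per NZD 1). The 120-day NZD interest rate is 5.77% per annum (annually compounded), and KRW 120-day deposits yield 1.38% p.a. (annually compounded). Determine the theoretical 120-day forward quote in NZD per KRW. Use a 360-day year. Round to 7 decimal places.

0.0010366

T = 120/360 years.
KRW accumulates by (1 + 0.0138)^(120/360) = 1.004579.
NZD accumulates by (1 + 0.0577)^(120/360) = 1.0188748.
So F = 978.415 × 1.004579 / 1.0188748 = 964.6869 (KRW/NZD).
Quoted the other way: 1/964.6869 = 0.0010366 NZD per KRW.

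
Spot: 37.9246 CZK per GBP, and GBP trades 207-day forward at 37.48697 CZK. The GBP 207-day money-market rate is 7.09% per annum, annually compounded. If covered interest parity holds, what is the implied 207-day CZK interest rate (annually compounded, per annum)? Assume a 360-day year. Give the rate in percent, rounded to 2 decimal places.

T = 207/360 years.
By CIP, F/S equals the CZK-to-GBP growth ratio: 37.48697/37.9246 = 0.9884605.
GBP growth factor: (1 + 0.0709)^(207/360) = 1.0401731.
Hence g_CZK = 1.028170.
Annualise: 1.028170^(360/207) − 1 = 0.049500 = 4.95%.

4.95%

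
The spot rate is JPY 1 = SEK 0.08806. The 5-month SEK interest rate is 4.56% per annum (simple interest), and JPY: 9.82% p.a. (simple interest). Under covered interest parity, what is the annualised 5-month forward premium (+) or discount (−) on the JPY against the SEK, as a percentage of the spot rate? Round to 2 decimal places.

T = 5/12 years.
F = S · g_SEK/g_JPY = 0.08806 × 1.019000/1.0409167 = 0.08620588.
Annualised premium = (F − S)/S × (1/T) = (0.08620588 − 0.08806)/0.08806 ÷ (5/12) = -5.05%.

-5.05%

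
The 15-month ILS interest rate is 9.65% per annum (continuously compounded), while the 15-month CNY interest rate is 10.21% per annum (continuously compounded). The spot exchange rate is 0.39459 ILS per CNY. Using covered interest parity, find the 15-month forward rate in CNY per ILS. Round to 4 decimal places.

2.5521

T = 15/12 years.
ILS accumulates by e^(0.0965×15/12) = 1.1282018.
CNY growth factor: e^(0.1021×15/12) = 1.1361269.
So F = 0.39459 × 1.1282018 / 1.1361269 = 0.3918375 (ILS/CNY).
Quoted the other way: 1/0.3918375 = 2.5521 CNY per ILS.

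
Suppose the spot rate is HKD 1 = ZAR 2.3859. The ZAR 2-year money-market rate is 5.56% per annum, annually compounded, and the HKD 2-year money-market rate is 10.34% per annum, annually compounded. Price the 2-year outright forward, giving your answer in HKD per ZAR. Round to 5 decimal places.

0.45795

T = 2 years.
ZAR growth factor: (1 + 0.0556)^2 = 1.1142914.
Growth of 1 HKD over T: (1 + 0.1034)^2 = 1.2174916.
CIP: F = S · (grow ZAR)/(grow HKD) = 2.3859 × 1.1142914/1.2174916 = 2.183660 ZAR per HKD.
Quoted the other way: 1/2.183660 = 0.45795 HKD per ZAR.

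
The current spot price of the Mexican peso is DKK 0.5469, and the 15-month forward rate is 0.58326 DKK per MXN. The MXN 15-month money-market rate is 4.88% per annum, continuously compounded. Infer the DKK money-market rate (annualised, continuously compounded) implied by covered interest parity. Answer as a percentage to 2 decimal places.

10.03%

T = 15/12 years.
F/S = 0.58326/0.5469 = 1.0664838 = (growth of DKK) / (growth of MXN).
The MXN side grows by e^(0.0488×15/12) = 1.0628989.
Hence g_DKK = 1.1335645.
Take logs: ln 1.1335645 / (15/12) = 0.100294, so 10.03%.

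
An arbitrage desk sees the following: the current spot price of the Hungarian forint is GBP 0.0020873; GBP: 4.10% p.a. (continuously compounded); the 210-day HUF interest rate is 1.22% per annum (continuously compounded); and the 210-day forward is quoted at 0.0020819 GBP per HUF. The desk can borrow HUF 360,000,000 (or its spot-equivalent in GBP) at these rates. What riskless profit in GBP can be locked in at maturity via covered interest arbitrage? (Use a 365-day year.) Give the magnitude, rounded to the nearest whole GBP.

GBP 14,601

T = 210/365 years.
Invest the HUF and cover forward: 360,000,000 × 1.00704387 × 0.0020819 = GBP 754,763.27.
Convert at spot and invest in GBP: 360,000,000 × 0.0020873 × 1.02386946 = GBP 769,364.18.
The quoted forward undervalues HUF, so borrow HUF, convert to GBP at spot, deposit the GBP at 4.10%, and buy HUF forward at 0.0020819 to cover the loan.
Profit = 769,364.18 − 754,763.27 = GBP 14,601.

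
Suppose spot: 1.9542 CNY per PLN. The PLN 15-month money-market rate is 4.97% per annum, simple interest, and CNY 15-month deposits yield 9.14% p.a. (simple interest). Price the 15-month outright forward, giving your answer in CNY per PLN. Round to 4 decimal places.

2.0501

T = 15/12 years.
Growth of 1 CNY over T: 1 + 0.0914×15/12 = 1.114250.
PLN accumulates by 1 + 0.0497×15/12 = 1.062125.
Forward (CNY per PLN) = 1.9542 × 1.114250 / 1.062125 = 2.050105.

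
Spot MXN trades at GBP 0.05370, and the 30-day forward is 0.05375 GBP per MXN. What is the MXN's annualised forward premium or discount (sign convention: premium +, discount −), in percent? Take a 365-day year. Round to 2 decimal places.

+1.13%

T = 30/365 years.
(F − S)/S = (0.05375 − 0.0537)/0.0537 = 0.0009311.
Per annum: 0.0009311 / (30/365) = 0.011328 = 1.13%.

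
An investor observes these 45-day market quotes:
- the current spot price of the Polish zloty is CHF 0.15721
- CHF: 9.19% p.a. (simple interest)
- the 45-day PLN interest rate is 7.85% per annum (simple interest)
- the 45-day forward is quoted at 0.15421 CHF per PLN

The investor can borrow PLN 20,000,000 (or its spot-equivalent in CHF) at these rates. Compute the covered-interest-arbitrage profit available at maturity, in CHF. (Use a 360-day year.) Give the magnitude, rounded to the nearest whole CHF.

T = 45/360 years.
Route A — deposit PLN, sell forward: 20,000,000 × 1.0098125 × 0.15421 = CHF 3,114,463.71.
Route B — convert at spot, deposit CHF: 20,000,000 × 0.15721 × 1.0114875 = CHF 3,180,319.00.
The quoted forward undervalues PLN, so borrow PLN, convert to CHF at spot, deposit the CHF at 9.19%, and buy PLN forward at 0.15421 to cover the loan.
Arbitrage profit = |3,114,463.71 − 3,180,319.00| = CHF 65,855.

CHF 65,855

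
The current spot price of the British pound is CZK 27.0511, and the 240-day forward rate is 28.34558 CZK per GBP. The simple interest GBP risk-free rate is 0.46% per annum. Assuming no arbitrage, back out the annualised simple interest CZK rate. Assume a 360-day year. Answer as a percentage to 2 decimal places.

7.66%

T = 240/360 years.
F/S = 28.34558/27.0511 = 1.0478531 = (growth of CZK) / (growth of GBP).
The GBP side grows by 1 + 0.0046×240/360 = 1.0030667.
So the CZK growth factor = 1.0510666.
r = (1.0510666 − 1)/(240/360) = 0.076600 → 7.66%.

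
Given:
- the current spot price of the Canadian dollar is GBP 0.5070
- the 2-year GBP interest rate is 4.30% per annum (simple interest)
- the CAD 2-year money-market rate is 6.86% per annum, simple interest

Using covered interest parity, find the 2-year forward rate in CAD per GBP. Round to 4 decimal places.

T = 2 years.
GBP growth factor: 1 + 0.0430×2 = 1.086000.
CAD accumulates by 1 + 0.0686×2 = 1.137200.
So F = 0.507 × 1.086000 / 1.137200 = 0.4841734 (GBP/CAD).
Quoted the other way: 1/0.4841734 = 2.0654 CAD per GBP.

2.0654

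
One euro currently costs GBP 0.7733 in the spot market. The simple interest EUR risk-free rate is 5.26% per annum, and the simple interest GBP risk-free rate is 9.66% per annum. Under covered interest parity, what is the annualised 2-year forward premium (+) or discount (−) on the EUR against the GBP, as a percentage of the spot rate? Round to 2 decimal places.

T = 2 years.
F = S · g_GBP/g_EUR = 0.7733 × 1.193200/1.105200 = 0.8348729.
(F − S)/S ÷ T = (0.8348729 − 0.7733)/0.7733/2 = 0.039812 → 3.98%.

+3.98%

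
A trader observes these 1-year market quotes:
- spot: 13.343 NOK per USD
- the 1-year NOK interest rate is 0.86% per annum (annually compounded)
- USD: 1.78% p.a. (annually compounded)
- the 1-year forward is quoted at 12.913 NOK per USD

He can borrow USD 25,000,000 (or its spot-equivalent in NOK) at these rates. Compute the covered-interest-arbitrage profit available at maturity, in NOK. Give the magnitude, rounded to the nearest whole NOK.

NOK 7,872,460

T = 1 year.
Keep in USD, deliver into the forward: 25,000,000·1.017800·12.913 = NOK 328,571,285.00.
Swap to NOK now, deposit: 25,000,000·13.343·1.008600 = NOK 336,443,745.00.
The quoted forward undervalues USD, so borrow USD, convert to NOK at spot, deposit the NOK at 0.86%, and buy USD forward at 12.913 to cover the loan.
Profit = 336,443,745.00 − 328,571,285.00 = NOK 7,872,460.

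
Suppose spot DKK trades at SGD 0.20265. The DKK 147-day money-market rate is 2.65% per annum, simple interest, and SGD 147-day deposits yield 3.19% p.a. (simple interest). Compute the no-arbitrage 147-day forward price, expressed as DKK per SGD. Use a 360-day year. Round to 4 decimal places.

4.9239

T = 147/360 years.
SGD growth factor: 1 + 0.0319×147/360 = 1.0130258.
Growth of 1 DKK over T: 1 + 0.0265×147/360 = 1.0108208.
Forward (SGD per DKK) = 0.20265 × 1.0130258 / 1.0108208 = 0.2030921.
Quoted the other way: 1/0.2030921 = 4.9239 DKK per SGD.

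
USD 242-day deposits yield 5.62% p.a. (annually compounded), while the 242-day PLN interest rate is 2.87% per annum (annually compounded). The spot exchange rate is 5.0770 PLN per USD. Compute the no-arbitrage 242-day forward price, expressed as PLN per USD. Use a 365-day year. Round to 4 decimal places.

T = 242/365 years.
PLN growth factor: (1 + 0.0287)^(242/365) = 1.0189376.
USD accumulates by (1 + 0.0562)^(242/365) = 1.0369171.
CIP: F = S · (grow PLN)/(grow USD) = 5.077 × 1.0189376/1.0369171 = 4.988968 PLN per USD.

4.9890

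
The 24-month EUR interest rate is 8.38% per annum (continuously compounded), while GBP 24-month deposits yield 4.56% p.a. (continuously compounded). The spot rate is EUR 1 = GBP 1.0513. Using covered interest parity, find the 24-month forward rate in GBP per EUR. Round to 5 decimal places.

T = 2 years.
GBP growth factor: e^(0.0456×2) = 1.0954881.
Growth of 1 EUR over T: e^(0.0838×2) = 1.1824635.
So F = 1.0513 × 1.0954881 / 1.1824635 = 0.9739723 (GBP/EUR).

0.97397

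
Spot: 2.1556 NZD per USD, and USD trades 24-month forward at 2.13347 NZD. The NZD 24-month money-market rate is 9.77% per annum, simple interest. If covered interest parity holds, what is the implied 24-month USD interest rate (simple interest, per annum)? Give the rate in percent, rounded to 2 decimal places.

T = 2 years.
F/S = 2.13347/2.1556 = 0.9897337 = (growth of NZD) / (growth of USD).
NZD growth factor: 1 + 0.0977×2 = 1.195400.
Hence g_USD = 1.2077996.
(1.2077996 − 1)/T = 0.103900, i.e. 10.39%.

10.39%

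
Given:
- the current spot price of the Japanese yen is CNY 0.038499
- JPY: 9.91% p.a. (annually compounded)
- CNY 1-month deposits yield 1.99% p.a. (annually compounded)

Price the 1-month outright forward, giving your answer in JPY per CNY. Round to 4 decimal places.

T = 1/12 years.
Growth of 1 CNY over T: (1 + 0.0199)^(1/12) = 1.0016434.
Growth of 1 JPY over T: (1 + 0.0991)^(1/12) = 1.00790539.
So F = 0.038499 × 1.0016434 / 1.00790539 = 0.038259811 (CNY/JPY).
Quoted the other way: 1/0.038259811 = 26.1371 JPY per CNY.

26.1371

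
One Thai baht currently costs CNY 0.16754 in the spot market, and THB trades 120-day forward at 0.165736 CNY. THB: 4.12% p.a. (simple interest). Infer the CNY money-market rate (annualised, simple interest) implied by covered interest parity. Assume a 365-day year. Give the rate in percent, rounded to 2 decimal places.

T = 120/365 years.
F/S = 0.165736/0.16754 = 0.9892324 = (growth of CNY) / (growth of THB).
THB growth factor: 1 + 0.0412×120/365 = 1.0135452.
That pins the CNY growth at 1.0026318.
r = (1.0026318 − 1)/(120/365) = 0.008005 → 0.80%.

0.80%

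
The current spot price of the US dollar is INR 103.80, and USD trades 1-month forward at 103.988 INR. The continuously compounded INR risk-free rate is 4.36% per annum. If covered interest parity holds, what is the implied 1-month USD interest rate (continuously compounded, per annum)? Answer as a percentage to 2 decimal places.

2.19%

T = 1/12 years.
By CIP, F/S equals the INR-to-USD growth ratio: 103.988/103.8 = 1.0018112.
The INR side grows by e^(0.0436×1/12) = 1.0036399.
So the USD growth factor = 1.0018254.
r = ln(1.0018254)/(1/12) = 0.021885 → 2.19%.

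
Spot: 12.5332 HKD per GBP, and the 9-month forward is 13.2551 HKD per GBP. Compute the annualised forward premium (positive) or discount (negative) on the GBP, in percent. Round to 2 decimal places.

+7.68%

T = 9/12 years.
Period premium: (13.2551 − 12.5332)/12.5332 = 0.0575990.
Per annum: 0.0575990 / (9/12) = 0.076799 = 7.68%.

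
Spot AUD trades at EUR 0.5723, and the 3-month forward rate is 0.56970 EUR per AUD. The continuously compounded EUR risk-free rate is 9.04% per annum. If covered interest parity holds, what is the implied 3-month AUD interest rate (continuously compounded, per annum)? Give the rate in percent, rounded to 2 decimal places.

10.86%

T = 3/12 years.
CIP gives F = S · g_EUR/g_AUD, so g_EUR/g_AUD = 0.5697/0.5723 = 0.9954569.
EUR growth factor: e^(0.0904×3/12) = 1.0228573.
So the AUD growth factor = 1.0275255.
Take logs: ln 1.0275255 / (3/12) = 0.108614, so 10.86%.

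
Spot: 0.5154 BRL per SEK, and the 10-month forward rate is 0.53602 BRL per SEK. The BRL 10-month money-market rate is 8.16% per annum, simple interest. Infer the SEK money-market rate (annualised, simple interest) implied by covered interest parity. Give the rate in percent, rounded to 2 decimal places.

3.23%

T = 10/12 years.
F/S = 0.53602/0.5154 = 1.0400078 = (growth of BRL) / (growth of SEK).
The BRL side grows by 1 + 0.0816×10/12 = 1.068000.
Hence g_SEK = 1.0269154.
(1.0269154 − 1)/T = 0.032298, i.e. 3.23%.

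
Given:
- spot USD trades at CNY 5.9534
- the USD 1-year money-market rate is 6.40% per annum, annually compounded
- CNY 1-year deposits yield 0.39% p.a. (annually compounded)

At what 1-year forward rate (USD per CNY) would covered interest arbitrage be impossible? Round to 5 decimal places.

T = 1 year.
CNY growth factor: (1 + 0.0039)^1 = 1.003900.
Growth of 1 USD over T: (1 + 0.0640)^1 = 1.064000.
So F = 5.9534 × 1.003900 / 1.064000 = 5.617122 (CNY/USD).
Invert for USD per CNY: 1 / 5.617122 = 0.17803.

0.17803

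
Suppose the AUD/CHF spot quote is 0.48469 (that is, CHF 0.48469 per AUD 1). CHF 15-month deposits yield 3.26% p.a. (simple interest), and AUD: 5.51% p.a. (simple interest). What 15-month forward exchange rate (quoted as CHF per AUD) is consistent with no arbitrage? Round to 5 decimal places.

T = 15/12 years.
Growth of 1 CHF over T: 1 + 0.0326×15/12 = 1.040750.
Growth of 1 AUD over T: 1 + 0.0551×15/12 = 1.068875.
So F = 0.48469 × 1.040750 / 1.068875 = 0.4719365 (CHF/AUD).

0.47194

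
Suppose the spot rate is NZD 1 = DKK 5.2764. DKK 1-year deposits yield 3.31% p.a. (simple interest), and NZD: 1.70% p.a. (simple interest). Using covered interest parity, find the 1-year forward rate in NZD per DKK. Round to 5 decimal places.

T = 1 year.
Growth of 1 DKK over T: 1 + 0.0331×1 = 1.033100.
Growth of 1 NZD over T: 1 + 0.0170×1 = 1.017000.
Forward (DKK per NZD) = 5.2764 × 1.033100 / 1.017000 = 5.359930.
Quoted the other way: 1/5.359930 = 0.18657 NZD per DKK.

0.18657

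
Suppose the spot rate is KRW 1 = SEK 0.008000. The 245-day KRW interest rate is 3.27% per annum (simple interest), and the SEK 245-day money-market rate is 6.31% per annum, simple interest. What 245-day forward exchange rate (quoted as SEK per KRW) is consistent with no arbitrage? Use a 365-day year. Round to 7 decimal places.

0.0081597

T = 245/365 years.
SEK growth factor: 1 + 0.0631×245/365 = 1.0423548.
KRW growth factor: 1 + 0.0327×245/365 = 1.0219493.
Forward (SEK per KRW) = 0.008 × 1.0423548 / 1.0219493 = 0.008159738.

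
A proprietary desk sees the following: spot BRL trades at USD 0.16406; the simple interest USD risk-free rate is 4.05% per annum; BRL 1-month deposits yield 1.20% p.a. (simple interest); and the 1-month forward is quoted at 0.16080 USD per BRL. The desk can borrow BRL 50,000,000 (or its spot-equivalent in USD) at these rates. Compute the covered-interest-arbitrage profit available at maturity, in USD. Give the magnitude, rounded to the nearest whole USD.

USD 182,645

T = 1/12 years.
Route A — deposit BRL, sell forward: 50,000,000 × 1.001000 × 0.16080 = USD 8,048,040.00.
Route B — convert at spot, deposit USD: 50,000,000 × 0.16406 × 1.003375 = USD 8,230,685.13.
The quoted forward undervalues BRL, so borrow BRL, convert to USD at spot, deposit the USD at 4.05%, and buy BRL forward at 0.16080 to cover the loan.
The gap between the two covered legs is USD 182,645.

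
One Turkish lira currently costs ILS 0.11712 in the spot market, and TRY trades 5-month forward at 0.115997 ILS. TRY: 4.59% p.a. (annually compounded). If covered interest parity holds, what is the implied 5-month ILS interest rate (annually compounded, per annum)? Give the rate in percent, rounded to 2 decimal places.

T = 5/12 years.
By CIP, F/S equals the ILS-to-TRY growth ratio: 0.115997/0.11712 = 0.9904115.
TRY growth factor: (1 + 0.0459)^(5/12) = 1.018875.
Hence g_ILS = 1.0091055.
Annualise: 1.0091055^(12/5) − 1 = 0.021993 = 2.20%.

2.20%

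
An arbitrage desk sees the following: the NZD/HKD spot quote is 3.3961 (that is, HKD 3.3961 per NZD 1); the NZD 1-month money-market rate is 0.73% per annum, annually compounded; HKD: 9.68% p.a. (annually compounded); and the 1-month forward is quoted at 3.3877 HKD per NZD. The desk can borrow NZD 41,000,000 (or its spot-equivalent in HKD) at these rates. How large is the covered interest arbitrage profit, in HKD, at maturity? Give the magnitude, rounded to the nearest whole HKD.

HKD 1,336,437

T = 1/12 years.
Keep in NZD, deliver into the forward: 41,000,000·1.00060630739·3.3877 = HKD 138,979,913.49.
Swap to HKD now, deposit: 41,000,000·3.3961·1.00772945664 = HKD 140,316,350.32.
The quoted forward undervalues NZD, so borrow NZD, convert to HKD at spot, deposit the HKD at 9.68%, and buy NZD forward at 3.3877 to cover the loan.
The gap between the two covered legs is HKD 1,336,437.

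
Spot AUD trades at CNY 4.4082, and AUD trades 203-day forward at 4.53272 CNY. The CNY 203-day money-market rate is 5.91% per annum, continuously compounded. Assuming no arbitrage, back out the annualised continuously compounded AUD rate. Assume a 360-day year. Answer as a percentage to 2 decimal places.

T = 203/360 years.
By CIP, F/S equals the CNY-to-AUD growth ratio: 4.53272/4.4082 = 1.0282474.
The CNY side grows by e^(0.0591×203/360) = 1.0338874.
That pins the AUD growth at 1.0054851.
Take logs: ln 1.0054851 / (203/360) = 0.009701, so 0.97%.

0.97%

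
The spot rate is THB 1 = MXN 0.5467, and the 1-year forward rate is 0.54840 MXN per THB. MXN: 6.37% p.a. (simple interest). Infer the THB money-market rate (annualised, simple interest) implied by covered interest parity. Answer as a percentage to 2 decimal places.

6.04%

T = 1 year.
CIP gives F = S · g_MXN/g_THB, so g_MXN/g_THB = 0.5484/0.5467 = 1.0031096.
MXN growth factor: 1 + 0.0637×1 = 1.063700.
Hence g_THB = 1.0604026.
(1.0604026 − 1)/T = 0.060403, i.e. 6.04%.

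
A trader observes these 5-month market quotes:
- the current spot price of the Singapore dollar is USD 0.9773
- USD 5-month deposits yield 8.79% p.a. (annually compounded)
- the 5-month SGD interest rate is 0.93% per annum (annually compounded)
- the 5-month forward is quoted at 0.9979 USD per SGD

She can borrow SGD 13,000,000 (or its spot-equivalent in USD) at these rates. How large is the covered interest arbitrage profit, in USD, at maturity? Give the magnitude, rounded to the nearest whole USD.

T = 5/12 years.
Invest the SGD and cover forward: 13,000,000 × 1.0038645403 × 0.9979 = USD 13,022,833.52.
Convert at spot and invest in USD: 13,000,000 × 0.9773 × 1.0357272602 = USD 13,158,811.27.
The quoted forward undervalues SGD, so borrow SGD, convert to USD at spot, deposit the USD at 8.79%, and buy SGD forward at 0.9979 to cover the loan.
Arbitrage profit = |13,022,833.52 − 13,158,811.27| = USD 135,978.

USD 135,978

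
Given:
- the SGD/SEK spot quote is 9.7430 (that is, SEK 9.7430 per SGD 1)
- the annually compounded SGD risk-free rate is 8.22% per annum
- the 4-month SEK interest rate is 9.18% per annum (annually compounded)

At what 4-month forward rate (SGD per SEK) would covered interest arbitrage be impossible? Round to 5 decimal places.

T = 4/12 years.
SEK accumulates by (1 + 0.0918)^(4/12) = 1.0297087.
Growth of 1 SGD over T: (1 + 0.0822)^(4/12) = 1.0266818.
So F = 9.743 × 1.0297087 / 1.0266818 = 9.771725 (SEK/SGD).
Invert for SGD per SEK: 1 / 9.771725 = 0.10234.

0.10234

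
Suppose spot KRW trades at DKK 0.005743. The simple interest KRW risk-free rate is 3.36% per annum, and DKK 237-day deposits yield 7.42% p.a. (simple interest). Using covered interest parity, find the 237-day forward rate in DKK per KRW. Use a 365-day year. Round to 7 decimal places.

T = 237/365 years.
DKK growth factor: 1 + 0.0742×237/365 = 1.0481792.
KRW accumulates by 1 + 0.0336×237/365 = 1.021817.
CIP: F = S · (grow DKK)/(grow KRW) = 0.005743 × 1.0481792/1.021817 = 0.005891166 DKK per KRW.

0.0058912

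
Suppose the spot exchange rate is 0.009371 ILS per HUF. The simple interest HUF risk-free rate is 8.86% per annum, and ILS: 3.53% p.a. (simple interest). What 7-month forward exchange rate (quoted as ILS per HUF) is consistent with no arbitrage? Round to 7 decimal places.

T = 7/12 years.
ILS accumulates by 1 + 0.0353×7/12 = 1.0205917.
Growth of 1 HUF over T: 1 + 0.0886×7/12 = 1.0516833.
So F = 0.009371 × 1.0205917 / 1.0516833 = 0.009093959 (ILS/HUF).

0.0090940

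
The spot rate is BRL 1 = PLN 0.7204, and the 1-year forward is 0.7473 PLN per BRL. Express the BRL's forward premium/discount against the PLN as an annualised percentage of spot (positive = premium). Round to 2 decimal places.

+3.73%

T = 1 year.
(F − S)/S = (0.7473 − 0.7204)/0.7204 = 0.0373404.
×(1/T) gives 3.73% p.a.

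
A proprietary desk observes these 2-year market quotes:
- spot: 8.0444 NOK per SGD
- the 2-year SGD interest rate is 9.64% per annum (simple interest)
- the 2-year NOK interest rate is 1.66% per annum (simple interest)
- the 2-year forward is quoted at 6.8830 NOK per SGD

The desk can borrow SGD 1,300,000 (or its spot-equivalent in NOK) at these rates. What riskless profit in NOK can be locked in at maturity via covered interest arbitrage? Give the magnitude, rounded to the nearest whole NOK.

T = 2 years.
Route A — deposit SGD, sell forward: 1,300,000 × 1.192800 × 6.8830 = NOK 10,673,055.12.
Route B — convert at spot, deposit NOK: 1,300,000 × 8.0444 × 1.033200 = NOK 10,804,916.30.
The quoted forward undervalues SGD, so borrow SGD, convert to NOK at spot, deposit the NOK at 1.66%, and buy SGD forward at 6.8830 to cover the loan.
Profit = 10,804,916.30 − 10,673,055.12 = NOK 131,861.

NOK 131,861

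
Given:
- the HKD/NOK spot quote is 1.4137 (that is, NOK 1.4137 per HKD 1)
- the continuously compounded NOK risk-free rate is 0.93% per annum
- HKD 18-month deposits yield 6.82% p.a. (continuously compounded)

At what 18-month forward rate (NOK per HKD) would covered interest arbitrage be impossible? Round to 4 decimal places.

1.2942

T = 18/12 years.
Growth of 1 NOK over T: e^(0.0093×18/12) = 1.0140478.
Growth of 1 HKD over T: e^(0.0682×18/12) = 1.1077157.
Forward (NOK per HKD) = 1.4137 × 1.0140478 / 1.1077157 = 1.294158.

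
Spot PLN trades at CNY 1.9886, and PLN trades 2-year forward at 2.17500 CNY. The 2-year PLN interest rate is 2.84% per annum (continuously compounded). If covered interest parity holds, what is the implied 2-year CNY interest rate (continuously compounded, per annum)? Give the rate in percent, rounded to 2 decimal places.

T = 2 years.
By CIP, F/S equals the CNY-to-PLN growth ratio: 2.175/1.9886 = 1.0937343.
PLN growth factor: e^(0.0284×2) = 1.0584441.
So the CNY growth factor = 1.1576566.
r = ln(1.1576566)/2 = 0.073199 → 7.32%.

7.32%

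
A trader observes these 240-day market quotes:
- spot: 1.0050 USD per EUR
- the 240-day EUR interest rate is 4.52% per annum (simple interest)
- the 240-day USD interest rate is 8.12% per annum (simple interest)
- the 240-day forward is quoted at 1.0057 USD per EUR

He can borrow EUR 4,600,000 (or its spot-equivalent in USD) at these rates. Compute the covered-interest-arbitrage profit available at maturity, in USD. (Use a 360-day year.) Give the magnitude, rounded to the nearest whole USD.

T = 240/360 years.
Invest the EUR and cover forward: 4,600,000 × 1.030133333 × 1.0057 = USD 4,765,623.43.
Convert at spot and invest in USD: 4,600,000 × 1.0050 × 1.054133333 = USD 4,873,258.40.
The quoted forward undervalues EUR, so borrow EUR, convert to USD at spot, deposit the USD at 8.12%, and buy EUR forward at 1.0057 to cover the loan.
Profit = 4,873,258.40 − 4,765,623.43 = USD 107,635.

USD 107,635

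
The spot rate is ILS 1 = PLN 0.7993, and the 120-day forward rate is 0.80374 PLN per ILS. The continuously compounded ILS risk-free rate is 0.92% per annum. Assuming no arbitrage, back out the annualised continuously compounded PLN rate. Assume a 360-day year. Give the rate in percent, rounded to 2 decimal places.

T = 120/360 years.
F/S = 0.80374/0.7993 = 1.0055549 = (growth of PLN) / (growth of ILS).
ILS growth factor: e^(0.0092×120/360) = 1.0030714.
So the PLN growth factor = 1.0086434.
Take logs: ln 1.0086434 / (120/360) = 0.025819, so 2.58%.

2.58%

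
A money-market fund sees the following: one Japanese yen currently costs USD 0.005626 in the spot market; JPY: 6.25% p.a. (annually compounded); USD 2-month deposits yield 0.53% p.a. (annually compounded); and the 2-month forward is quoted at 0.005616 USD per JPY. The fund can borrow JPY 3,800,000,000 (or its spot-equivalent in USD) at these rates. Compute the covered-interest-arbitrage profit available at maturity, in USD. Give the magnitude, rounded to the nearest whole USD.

USD 159,880

T = 2/12 years.
Keep in JPY, deliver into the forward: 3,800,000,000·1.0101553225·0.005616 = USD 21,557,522.71.
Swap to USD now, deposit: 3,800,000,000·0.005626·1.0008813889 = USD 21,397,643.04.
The quoted forward overvalues JPY, so borrow USD, buy JPY at spot, deposit the JPY at 6.25%, and sell the proceeds forward at 0.005616.
Arbitrage profit = |21,557,522.71 − 21,397,643.04| = USD 159,880.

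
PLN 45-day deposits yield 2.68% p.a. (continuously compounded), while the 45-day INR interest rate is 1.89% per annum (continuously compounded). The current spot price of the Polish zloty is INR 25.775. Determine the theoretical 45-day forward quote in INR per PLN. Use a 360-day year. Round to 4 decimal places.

25.7496

T = 45/360 years.
Growth of 1 INR over T: e^(0.0189×45/360) = 1.00236529.
Growth of 1 PLN over T: e^(0.0268×45/360) = 1.00335562.
So F = 25.775 × 1.00236529 / 1.00335562 = 25.749560 (INR/PLN).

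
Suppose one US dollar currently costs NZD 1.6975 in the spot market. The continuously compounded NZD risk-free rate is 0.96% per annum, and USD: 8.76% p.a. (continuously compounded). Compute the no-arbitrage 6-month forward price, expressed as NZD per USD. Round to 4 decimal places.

1.6326

T = 6/12 years.
NZD accumulates by e^(0.0096×6/12) = 1.0048115.
USD accumulates by e^(0.0876×6/12) = 1.0447734.
CIP: F = S · (grow NZD)/(grow USD) = 1.6975 × 1.0048115/1.0447734 = 1.632572 NZD per USD.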